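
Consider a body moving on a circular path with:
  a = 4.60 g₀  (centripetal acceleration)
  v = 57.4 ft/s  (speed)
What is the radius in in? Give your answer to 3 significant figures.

267 in

Rearranging a = v²/r for r: r = v²/a.
a = 4.60 g₀ = 45.11 m/s²; v = 57.4 ft/s = 17.50 m/s.
r = 6.785 m
6.785 m × (1 in / 0.02540 m) = 267.1 in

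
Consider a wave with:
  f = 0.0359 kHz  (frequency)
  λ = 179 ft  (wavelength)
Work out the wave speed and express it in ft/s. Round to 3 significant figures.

v is given directly by: v = fλ.
f = 0.0359 kHz = 35.90 Hz; λ = 179 ft = 54.56 m.
v = 1959 m/s
1959 m/s × (1 ft/s / 0.3048 m/s) = 6426 ft/s

6430 ft/s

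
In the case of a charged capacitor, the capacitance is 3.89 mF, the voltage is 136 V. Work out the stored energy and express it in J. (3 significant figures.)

36.0 J

E is given directly by: E = ½CV².
C = 3.89 mF = 0.003890 F; V = 136 V.
E = 35.97 J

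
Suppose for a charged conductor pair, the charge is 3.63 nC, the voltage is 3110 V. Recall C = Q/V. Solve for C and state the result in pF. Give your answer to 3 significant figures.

C is given directly by: C = Q/V.
Q = 3.63 nC = 3.630×10^-9 C; V = 3110 V.
C = 1.167×10^-12 F
1.167×10^-12 F × (1 pF / 1.000×10^-12 F) = 1.167 pF

1.17 pF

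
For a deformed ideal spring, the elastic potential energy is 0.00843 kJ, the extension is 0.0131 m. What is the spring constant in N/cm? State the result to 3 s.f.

Rearranging U = ½k·x² for k: k = 2U/x².
U = 0.00843 kJ = 8.430 J; x = 0.0131 m.
k = 98246 N/m
98246 N/m × (1 N/cm / 100.0 N/m) = 982.5 N/cm

982 N/cm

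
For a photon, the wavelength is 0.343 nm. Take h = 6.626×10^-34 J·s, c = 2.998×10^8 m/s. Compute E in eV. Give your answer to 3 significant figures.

3610 eV

E is given directly by: E = hc/λ.
λ = 0.343 nm = 3.430×10^-10 m; h = 6.626×10^-34 J·s; c = 2.998×10^8 m/s.
E = 5.791×10^-16 J
5.791×10^-16 J × (1 eV / 1.602×10^-19 J) = 3615 eV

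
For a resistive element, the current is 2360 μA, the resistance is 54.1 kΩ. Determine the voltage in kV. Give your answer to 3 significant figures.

0.128 kV

Directly: V = IR.
I = 2360 μA = 0.002360 A; R = 54.1 kΩ = 54100 Ω.
V = 127.7 V  (the unit combination reduces to kg·m²/(A·s³) = V)
127.7 V × (1 kV / 1000 V) = 0.1277 kV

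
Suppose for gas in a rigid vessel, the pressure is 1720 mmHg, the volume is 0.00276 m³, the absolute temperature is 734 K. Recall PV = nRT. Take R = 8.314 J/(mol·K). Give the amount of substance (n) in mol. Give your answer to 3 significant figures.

From the ideal-gas law: n = PV/(RT).
P = 1720 mmHg = 2.293×10^5 Pa; V = 0.00276 m³; T = 734 K; R = 8.314 J/(mol·K).
n = 0.1037 mol

0.104 mol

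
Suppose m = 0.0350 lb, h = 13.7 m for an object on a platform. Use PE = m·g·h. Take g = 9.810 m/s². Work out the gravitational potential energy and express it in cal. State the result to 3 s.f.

0.510 cal

PE is given directly by: PE = mgh.
m = 0.0350 lb = 0.01588 kg; h = 13.7 m; g = 9.810 m/s².
PE = 2.134 J
2.134 J × (1 cal / 4.184 J) = 0.5100 cal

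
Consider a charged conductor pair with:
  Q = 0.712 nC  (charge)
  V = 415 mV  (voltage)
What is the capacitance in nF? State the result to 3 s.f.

C is given directly by: C = Q/V.
Q = 0.712 nC = 7.120×10^-10 C; V = 415 mV = 0.4150 V.
C = 1.716×10^-9 F
1.716×10^-9 F × (1 nF / 1.000×10^-9 F) = 1.716 nF

1.72 nF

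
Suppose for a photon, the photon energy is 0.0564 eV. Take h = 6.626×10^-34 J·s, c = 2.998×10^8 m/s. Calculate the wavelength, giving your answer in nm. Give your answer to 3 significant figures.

22000 nm

Rearranging E = h·c/λ for λ: λ = hc/E.
E = 0.0564 eV = 9.036×10^-21 J; h = 6.626×10^-34 J·s; c = 2.998×10^8 m/s.
λ = 2.198×10^-5 m
2.198×10^-5 m × (1 nm / 1.000×10^-9 m) = 21983 nm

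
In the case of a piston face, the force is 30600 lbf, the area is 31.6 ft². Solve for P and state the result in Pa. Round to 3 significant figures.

46400 Pa

Directly: P = F/A.
F = 30600 lbf = 1.361×10^5 N; A = 31.6 ft² = 2.936 m².
P = 46365 Pa  (the unit combination reduces to kg/(m·s²) = Pa)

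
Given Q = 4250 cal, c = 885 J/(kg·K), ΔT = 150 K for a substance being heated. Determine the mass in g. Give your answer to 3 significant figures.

134 g

Solving Q = m·c·ΔT for m: m = Q/(c·ΔT).
Q = 4250 cal = 17782 J; c = 885 J/(kg·K); ΔT = 150 K.
m = 0.1340 kg
0.1340 kg × (1 g / 0.001000 kg) = 134.0 g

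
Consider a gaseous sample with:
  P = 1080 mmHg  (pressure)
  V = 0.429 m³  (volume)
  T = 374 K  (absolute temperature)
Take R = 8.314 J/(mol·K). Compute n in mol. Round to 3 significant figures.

Rearranging PV = nRT for n: n = PV/(RT).
P = 1080 mmHg = 1.440×10^5 Pa; V = 0.429 m³; T = 374 K; R = 8.314 J/(mol·K).
n = 19.87 mol

19.9 mol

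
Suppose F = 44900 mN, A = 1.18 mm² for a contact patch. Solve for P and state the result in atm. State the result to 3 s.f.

Directly: P = F/A.
F = 44900 mN = 44.90 N; A = 1.18 mm² = 1.180×10^-6 m².
P = 3.805×10^7 Pa
3.805×10^7 Pa × (1 atm / 1.013×10^5 Pa) = 375.5 atm

376 atm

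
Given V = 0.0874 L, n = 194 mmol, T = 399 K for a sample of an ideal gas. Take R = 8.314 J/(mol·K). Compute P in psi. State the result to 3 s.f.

1070 psi

Directly: P = nRT/V.
V = 0.0874 L = 8.740×10^-5 m³; n = 194 mmol = 0.1940 mol; T = 399 K; R = 8.314 J/(mol·K).
P = 7.363×10^6 Pa  (the unit combination reduces to kg/(m·s²) = Pa)
7.363×10^6 Pa × (1 psi / 6895 Pa) = 1068 psi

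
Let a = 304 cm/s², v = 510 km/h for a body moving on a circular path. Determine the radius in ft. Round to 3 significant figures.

Rearranging: r = v²/a.
a = 304 cm/s² = 3.040 m/s²; v = 510 km/h = 141.7 m/s.
r = 6602 m
6602 m × (1 ft / 0.3048 m) = 21659 ft

21700 ft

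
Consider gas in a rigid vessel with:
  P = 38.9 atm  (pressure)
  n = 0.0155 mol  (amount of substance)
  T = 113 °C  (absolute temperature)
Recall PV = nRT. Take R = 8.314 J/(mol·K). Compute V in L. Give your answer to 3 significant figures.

0.0126 L

From the ideal-gas law: V = nRT/P.
P = 38.9 atm = 3.942×10^6 Pa; n = 0.0155 mol; T = 113 °C = 386.1 K; R = 8.314 J/(mol·K).
V = 1.263×10^-5 m³
1.263×10^-5 m³ × (1 L / 0.001000 m³) = 0.01263 L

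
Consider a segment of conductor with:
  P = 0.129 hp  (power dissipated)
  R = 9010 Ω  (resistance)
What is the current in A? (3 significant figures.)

Rearranging P = I²R for I: I = √(P/R).
P = 0.129 hp = 96.20 W; R = 9010 Ω.
I = 0.1033 A

0.103 A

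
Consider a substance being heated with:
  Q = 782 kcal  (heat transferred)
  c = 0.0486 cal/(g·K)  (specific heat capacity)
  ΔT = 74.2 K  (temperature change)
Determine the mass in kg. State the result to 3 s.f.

217 kg

Rearranging: m = Q/(c·ΔT).
Q = 782 kcal = 3.272×10^6 J; c = 0.0486 cal/(g·K) = 203.3 J/(kg·K); ΔT = 74.2 K.
m = 216.9 kg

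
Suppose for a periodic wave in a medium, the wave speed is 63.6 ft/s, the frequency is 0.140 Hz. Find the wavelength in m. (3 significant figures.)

Rearranging v = f·λ for λ: λ = v/f.
v = 63.6 ft/s = 19.39 m/s; f = 0.140 Hz.
λ = 138.5 m

138 m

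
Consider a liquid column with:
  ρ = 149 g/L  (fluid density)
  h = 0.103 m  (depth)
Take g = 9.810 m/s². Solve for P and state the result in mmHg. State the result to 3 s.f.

1.13 mmHg

Directly: P = ρgh.
ρ = 149 g/L = 149.0 kg/m³; h = 0.103 m; g = 9.810 m/s².
P = 150.6 Pa
150.6 Pa × (1 mmHg / 133.3 Pa) = 1.129 mmHg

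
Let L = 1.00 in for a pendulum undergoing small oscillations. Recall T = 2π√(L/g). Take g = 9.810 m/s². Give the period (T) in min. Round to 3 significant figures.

T is given directly by: T = 2π√(L/g).
L = 1.00 in = 0.02540 m; g = 9.810 m/s².
T = 0.3197 s
0.3197 s × (1 min / 60.00 s) = 0.005329 min

0.00533 min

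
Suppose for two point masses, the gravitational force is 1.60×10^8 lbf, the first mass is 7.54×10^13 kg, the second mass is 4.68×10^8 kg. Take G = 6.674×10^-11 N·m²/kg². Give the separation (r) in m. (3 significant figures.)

57.5 m

Solving F = G·m₁·m₂/r² for r: r = √(G·m₁m₂/F).
F = 1.60×10^8 lbf = 7.117×10^8 N; m₁ = 7.54×10^13 kg; m₂ = 4.68×10^8 kg; G = 6.674×10^-11 N·m²/kg².
r = 57.52 m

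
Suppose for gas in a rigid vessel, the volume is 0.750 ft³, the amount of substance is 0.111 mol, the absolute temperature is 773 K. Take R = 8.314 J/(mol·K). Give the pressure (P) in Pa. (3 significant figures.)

From the ideal-gas law: P = nRT/V.
V = 0.750 ft³ = 0.02124 m³; n = 0.111 mol; T = 773 K; R = 8.314 J/(mol·K).
P = 33590 Pa

33600 Pa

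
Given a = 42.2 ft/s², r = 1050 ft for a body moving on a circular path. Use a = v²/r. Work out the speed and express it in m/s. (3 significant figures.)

64.2 m/s

Rearranging: v = √(a·r).
a = 42.2 ft/s² = 12.86 m/s²; r = 1050 ft = 320.0 m.
v = 64.16 m/s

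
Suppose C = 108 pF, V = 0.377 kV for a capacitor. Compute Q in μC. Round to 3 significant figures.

0.0407 μC

Solving C = Q/V for Q: Q = CV.
C = 108 pF = 1.080×10^-10 F; V = 0.377 kV = 377.0 V.
Q = 4.072×10^-8 C
4.072×10^-8 C × (1 μC / 1.000×10^-6 C) = 0.04072 μC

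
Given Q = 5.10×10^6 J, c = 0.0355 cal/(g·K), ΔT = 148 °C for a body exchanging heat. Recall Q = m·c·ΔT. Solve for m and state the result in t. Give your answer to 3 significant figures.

0.232 t

Solving Q = m·c·ΔT for m: m = Q/(c·ΔT).
Q = 5.10×10^6 J; c = 0.0355 cal/(g·K) = 148.5 J/(kg·K); ΔT = 148 °C = 148.0 K.
m = 232.0 kg
232.0 kg × (1 t / 1000 kg) = 0.2320 t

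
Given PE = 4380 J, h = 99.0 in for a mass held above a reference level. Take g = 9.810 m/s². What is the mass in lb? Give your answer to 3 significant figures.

391 lb

Rearranging: m = PE/(g·h).
PE = 4380 J; h = 99.0 in = 2.515 m; g = 9.810 m/s².
m = 177.6 kg
177.6 kg × (1 lb / 0.4536 kg) = 391.4 lb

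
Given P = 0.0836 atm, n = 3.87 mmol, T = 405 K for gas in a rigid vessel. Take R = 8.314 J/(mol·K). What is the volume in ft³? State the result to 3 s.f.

Rearranging PV = nRT for V: V = nRT/P.
P = 0.0836 atm = 8471 Pa; n = 3.87 mmol = 0.003870 mol; T = 405 K; R = 8.314 J/(mol·K).
V = 0.001538 m³
0.001538 m³ × (1 ft³ / 0.02832 m³) = 0.05433 ft³

0.0543 ft³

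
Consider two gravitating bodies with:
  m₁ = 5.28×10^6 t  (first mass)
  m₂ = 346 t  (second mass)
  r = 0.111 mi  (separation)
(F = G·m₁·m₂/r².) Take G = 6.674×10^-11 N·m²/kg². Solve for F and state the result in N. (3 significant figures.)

3.82 N

Directly: F = Gm₁m₂/r².
m₁ = 5.28×10^6 t = 5.280×10^9 kg; m₂ = 346 t = 3.460×10^5 kg; r = 0.111 mi = 178.6 m; G = 6.674×10^-11 N·m²/kg².
F = 3.821 N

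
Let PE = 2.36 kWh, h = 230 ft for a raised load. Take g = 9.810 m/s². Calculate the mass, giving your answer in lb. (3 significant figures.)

Solving PE = m·g·h for m: m = PE/(g·h).
PE = 2.36 kWh = 8.496×10^6 J; h = 230 ft = 70.10 m; g = 9.810 m/s².
m = 12354 kg
12354 kg × (1 lb / 0.4536 kg) = 27236 lb

27200 lb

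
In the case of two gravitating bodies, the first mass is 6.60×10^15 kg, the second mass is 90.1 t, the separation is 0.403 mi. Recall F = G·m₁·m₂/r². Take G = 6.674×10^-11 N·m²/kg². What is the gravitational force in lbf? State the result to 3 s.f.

F is given directly by: F = Gm₁m₂/r².
m₁ = 6.60×10^15 kg; m₂ = 90.1 t = 90100 kg; r = 0.403 mi = 648.6 m; G = 6.674×10^-11 N·m²/kg².
F = 94351 N
94351 N × (1 lbf / 4.448 N) = 21211 lbf

21200 lbf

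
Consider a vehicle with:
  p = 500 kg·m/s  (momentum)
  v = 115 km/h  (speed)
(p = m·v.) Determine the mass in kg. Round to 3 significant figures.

Solving p = m·v for m: m = p/v.
p = 500 kg·m/s; v = 115 km/h = 31.94 m/s.
m = 15.65 kg

15.7 kg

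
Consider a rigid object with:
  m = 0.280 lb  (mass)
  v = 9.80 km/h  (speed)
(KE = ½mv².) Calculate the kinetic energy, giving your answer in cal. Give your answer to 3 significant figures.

0.112 cal

KE is given directly by: KE = ½mv².
m = 0.280 lb = 0.1270 kg; v = 9.80 km/h = 2.722 m/s.
KE = 0.4706 J  (the unit combination reduces to kg·m²/s² = J)
0.4706 J × (1 cal / 4.184 J) = 0.1125 cal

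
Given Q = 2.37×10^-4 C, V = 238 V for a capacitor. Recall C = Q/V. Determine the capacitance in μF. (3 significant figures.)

Directly: C = Q/V.
Q = 2.37×10^-4 C; V = 238 V.
C = 9.958×10^-7 F
9.958×10^-7 F × (1 μF / 1.000×10^-6 F) = 0.9958 μF

0.996 μF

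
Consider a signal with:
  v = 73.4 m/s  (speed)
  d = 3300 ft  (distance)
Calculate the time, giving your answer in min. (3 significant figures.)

Solving v = d/t for t: t = d/v.
v = 73.4 m/s; d = 3300 ft = 1006 m.
t = 13.70 s
13.70 s × (1 min / 60.00 s) = 0.2284 min

0.228 min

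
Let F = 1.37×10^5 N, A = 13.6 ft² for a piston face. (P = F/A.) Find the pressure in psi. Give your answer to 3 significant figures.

P is given directly by: P = F/A.
F = 1.37×10^5 N; A = 13.6 ft² = 1.263 m².
P = 1.084×10^5 Pa
1.084×10^5 Pa × (1 psi / 6895 Pa) = 15.73 psi

15.7 psi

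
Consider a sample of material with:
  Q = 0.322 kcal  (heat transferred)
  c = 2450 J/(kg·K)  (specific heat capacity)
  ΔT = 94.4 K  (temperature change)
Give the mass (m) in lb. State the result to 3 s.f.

Rearranging Q = m·c·ΔT for m: m = Q/(c·ΔT).
Q = 0.322 kcal = 1347 J; c = 2450 J/(kg·K); ΔT = 94.4 K.
m = 0.005825 kg
0.005825 kg × (1 lb / 0.4536 kg) = 0.01284 lb

0.0128 lb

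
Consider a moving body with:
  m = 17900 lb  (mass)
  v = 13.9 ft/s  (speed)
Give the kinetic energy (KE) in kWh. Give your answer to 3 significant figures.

0.0202 kWh

Directly: KE = ½mv².
m = 17900 lb = 8119 kg; v = 13.9 ft/s = 4.237 m/s.
KE = 72870 J  (the unit combination reduces to kg·m²/s² = J)
72870 J × (1 kWh / 3.600×10^6 J) = 0.02024 kWh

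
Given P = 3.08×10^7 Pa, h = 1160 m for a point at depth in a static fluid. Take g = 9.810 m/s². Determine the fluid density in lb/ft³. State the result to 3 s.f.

169 lb/ft³

Rearranging: ρ = P/(g·h).
P = 3.08×10^7 Pa; h = 1160 m; g = 9.810 m/s².
ρ = 2707 kg/m³
2707 kg/m³ × (1 lb/ft³ / 16.02 kg/m³) = 169.0 lb/ft³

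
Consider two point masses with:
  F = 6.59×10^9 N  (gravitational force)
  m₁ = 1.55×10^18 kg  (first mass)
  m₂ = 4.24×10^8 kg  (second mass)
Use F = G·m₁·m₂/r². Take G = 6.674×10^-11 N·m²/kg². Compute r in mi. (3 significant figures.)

1.60 mi

Rearranging F = G·m₁·m₂/r² for r: r = √(G·m₁m₂/F).
F = 6.59×10^9 N; m₁ = 1.55×10^18 kg; m₂ = 4.24×10^8 kg; G = 6.674×10^-11 N·m²/kg².
r = 2580 m
2580 m × (1 mi / 1609 m) = 1.603 mi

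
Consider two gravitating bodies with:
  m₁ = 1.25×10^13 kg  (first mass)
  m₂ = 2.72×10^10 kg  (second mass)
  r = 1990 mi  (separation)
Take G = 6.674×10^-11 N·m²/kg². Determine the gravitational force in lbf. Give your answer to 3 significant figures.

F is given directly by: F = Gm₁m₂/r².
m₁ = 1.25×10^13 kg; m₂ = 2.72×10^10 kg; r = 1990 mi = 3.203×10^6 m; G = 6.674×10^-11 N·m²/kg².
F = 2.212 N
2.212 N × (1 lbf / 4.448 N) = 0.4974 lbf

0.497 lbf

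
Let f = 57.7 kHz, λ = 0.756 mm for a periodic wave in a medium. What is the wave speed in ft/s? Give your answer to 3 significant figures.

143 ft/s

Directly: v = fλ.
f = 57.7 kHz = 57700 Hz; λ = 0.756 mm = 7.560×10^-4 m.
v = 43.62 m/s
43.62 m/s × (1 ft/s / 0.3048 m/s) = 143.1 ft/s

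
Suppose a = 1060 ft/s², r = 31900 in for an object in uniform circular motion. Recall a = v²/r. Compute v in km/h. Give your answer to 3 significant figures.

1840 km/h

Solving a = v²/r for v: v = √(a·r).
a = 1060 ft/s² = 323.1 m/s²; r = 31900 in = 810.3 m.
v = 511.6 m/s
511.6 m/s × (1 km/h / 0.2778 m/s) = 1842 km/h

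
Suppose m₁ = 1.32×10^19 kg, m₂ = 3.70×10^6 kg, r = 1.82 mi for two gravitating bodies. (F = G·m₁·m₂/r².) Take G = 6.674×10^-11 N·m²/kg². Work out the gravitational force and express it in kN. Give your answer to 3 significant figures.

3.80×10^5 kN

F is given directly by: F = Gm₁m₂/r².
m₁ = 1.32×10^19 kg; m₂ = 3.70×10^6 kg; r = 1.82 mi = 2929 m; G = 6.674×10^-11 N·m²/kg².
F = 3.799×10^8 N
3.799×10^8 N × (1 kN / 1000 N) = 3.799×10^5 kN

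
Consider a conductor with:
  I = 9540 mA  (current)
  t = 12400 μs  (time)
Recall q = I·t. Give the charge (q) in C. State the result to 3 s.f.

0.118 C

Directly: q = It.
I = 9540 mA = 9.540 A; t = 12400 μs = 0.01240 s.
q = 0.1183 C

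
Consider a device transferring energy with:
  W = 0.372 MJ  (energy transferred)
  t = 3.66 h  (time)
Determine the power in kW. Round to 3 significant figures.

Directly: P = W/t.
W = 0.372 MJ = 3.720×10^5 J; t = 3.66 h = 13176 s.
P = 28.23 W
28.23 W × (1 kW / 1000 W) = 0.02823 kW

0.0282 kW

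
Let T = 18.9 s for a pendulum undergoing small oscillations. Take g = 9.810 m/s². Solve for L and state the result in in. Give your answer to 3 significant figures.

3490 in

Solving T = 2π√(L/g) for L: L = g·(T/2π)².
T = 18.9 s; g = 9.810 m/s².
L = 88.76 m
88.76 m × (1 in / 0.02540 m) = 3495 in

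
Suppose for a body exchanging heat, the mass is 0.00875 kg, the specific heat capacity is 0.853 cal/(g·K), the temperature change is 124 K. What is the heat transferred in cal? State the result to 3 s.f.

Directly: Q = mcΔT.
m = 0.00875 kg; c = 0.853 cal/(g·K) = 3569 J/(kg·K); ΔT = 124 K.
Q = 3872 J  (the unit combination reduces to kg·m²/s² = J)
3872 J × (1 cal / 4.184 J) = 925.5 cal

926 cal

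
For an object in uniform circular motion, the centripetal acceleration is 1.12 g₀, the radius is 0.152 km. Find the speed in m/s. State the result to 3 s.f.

Rearranging: v = √(a·r).
a = 1.12 g₀ = 10.98 m/s²; r = 0.152 km = 152.0 m.
v = 40.86 m/s

40.9 m/s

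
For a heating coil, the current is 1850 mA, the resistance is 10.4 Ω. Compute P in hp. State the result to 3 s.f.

Directly: P = I²R.
I = 1850 mA = 1.850 A; R = 10.4 Ω.
P = 35.59 W
35.59 W × (1 hp / 745.7 W) = 0.04773 hp

0.0477 hp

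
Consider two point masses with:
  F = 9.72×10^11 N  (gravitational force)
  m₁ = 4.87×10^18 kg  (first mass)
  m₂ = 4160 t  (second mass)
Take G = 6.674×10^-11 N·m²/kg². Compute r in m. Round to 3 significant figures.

From Newton's law of gravitation: r = √(G·m₁m₂/F).
F = 9.72×10^11 N; m₁ = 4.87×10^18 kg; m₂ = 4160 t = 4.160×10^6 kg; G = 6.674×10^-11 N·m²/kg².
r = 37.30 m

37.3 m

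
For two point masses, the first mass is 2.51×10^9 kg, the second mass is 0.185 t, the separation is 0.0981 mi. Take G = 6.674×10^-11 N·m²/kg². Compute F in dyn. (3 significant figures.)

From Newton's law of gravitation: F = Gm₁m₂/r².
m₁ = 2.51×10^9 kg; m₂ = 0.185 t = 185.0 kg; r = 0.0981 mi = 157.9 m; G = 6.674×10^-11 N·m²/kg².
F = 0.001243 N
0.001243 N × (1 dyn / 1.000×10^-5 N) = 124.3 dyn

124 dyn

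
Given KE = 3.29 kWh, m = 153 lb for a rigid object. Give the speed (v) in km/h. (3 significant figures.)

Rearranging: v = √(2·KE/m).
KE = 3.29 kWh = 1.184×10^7 J; m = 153 lb = 69.40 kg.
v = 584.2 m/s
584.2 m/s × (1 km/h / 0.2778 m/s) = 2103 km/h

2100 km/h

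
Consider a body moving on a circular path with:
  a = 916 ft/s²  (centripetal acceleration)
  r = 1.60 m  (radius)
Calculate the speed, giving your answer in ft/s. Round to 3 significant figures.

69.3 ft/s

Solving a = v²/r for v: v = √(a·r).
a = 916 ft/s² = 279.2 m/s²; r = 1.60 m.
v = 21.14 m/s
21.14 m/s × (1 ft/s / 0.3048 m/s) = 69.34 ft/s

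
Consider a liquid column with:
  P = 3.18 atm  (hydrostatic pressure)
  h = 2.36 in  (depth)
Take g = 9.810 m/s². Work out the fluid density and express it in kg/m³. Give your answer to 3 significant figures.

Solving P = ρ·g·h for ρ: ρ = P/(g·h).
P = 3.18 atm = 3.222×10^5 Pa; h = 2.36 in = 0.05994 m; g = 9.810 m/s².
ρ = 5.479×10^5 kg/m³

5.48×10^5 kg/m³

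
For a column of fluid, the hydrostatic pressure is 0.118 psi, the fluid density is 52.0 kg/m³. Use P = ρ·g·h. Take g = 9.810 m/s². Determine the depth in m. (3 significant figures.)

1.59 m

Rearranging: h = P/(ρ·g).
P = 0.118 psi = 813.6 Pa; ρ = 52.0 kg/m³; g = 9.810 m/s².
h = 1.595 m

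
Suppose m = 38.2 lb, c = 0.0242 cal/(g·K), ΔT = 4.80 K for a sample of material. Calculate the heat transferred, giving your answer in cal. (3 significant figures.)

Q is given directly by: Q = mcΔT.
m = 38.2 lb = 17.33 kg; c = 0.0242 cal/(g·K) = 101.3 J/(kg·K); ΔT = 4.80 K.
Q = 8421 J
8421 J × (1 cal / 4.184 J) = 2013 cal

2010 cal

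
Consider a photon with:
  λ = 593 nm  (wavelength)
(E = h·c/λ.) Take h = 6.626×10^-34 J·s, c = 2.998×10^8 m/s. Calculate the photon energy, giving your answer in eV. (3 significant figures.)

2.09 eV

E is given directly by: E = hc/λ.
λ = 593 nm = 5.930×10^-7 m; h = 6.626×10^-34 J·s; c = 2.998×10^8 m/s.
E = 3.350×10^-19 J
3.350×10^-19 J × (1 eV / 1.602×10^-19 J) = 2.091 eV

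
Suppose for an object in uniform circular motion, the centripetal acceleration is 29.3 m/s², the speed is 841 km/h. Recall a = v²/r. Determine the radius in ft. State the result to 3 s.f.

Solving a = v²/r for r: r = v²/a.
a = 29.3 m/s²; v = 841 km/h = 233.6 m/s.
r = 1863 m
1863 m × (1 ft / 0.3048 m) = 6111 ft

6110 ft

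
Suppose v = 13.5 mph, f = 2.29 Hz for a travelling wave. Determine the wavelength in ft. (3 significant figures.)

8.65 ft

Rearranging: λ = v/f.
v = 13.5 mph = 6.035 m/s; f = 2.29 Hz.
λ = 2.635 m
2.635 m × (1 ft / 0.3048 m) = 8.646 ft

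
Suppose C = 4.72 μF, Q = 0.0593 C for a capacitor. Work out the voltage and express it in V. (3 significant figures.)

12600 V

Rearranging C = Q/V for V: V = Q/C.
C = 4.72 μF = 4.720×10^-6 F; Q = 0.0593 C.
V = 12564 V  (the unit combination reduces to kg·m²/(A·s³) = V)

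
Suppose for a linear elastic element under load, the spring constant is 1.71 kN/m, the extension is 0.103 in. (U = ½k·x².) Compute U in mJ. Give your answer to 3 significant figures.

5.85 mJ

U is given directly by: U = ½kx².
k = 1.71 kN/m = 1710 N/m; x = 0.103 in = 0.002616 m.
U = 0.005852 J
0.005852 J × (1 mJ / 0.001000 J) = 5.852 mJ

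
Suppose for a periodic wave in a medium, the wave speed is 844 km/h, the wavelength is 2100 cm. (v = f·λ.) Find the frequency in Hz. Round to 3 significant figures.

11.2 Hz

Rearranging: f = v/λ.
v = 844 km/h = 234.4 m/s; λ = 2100 cm = 21.00 m.
f = 11.16 Hz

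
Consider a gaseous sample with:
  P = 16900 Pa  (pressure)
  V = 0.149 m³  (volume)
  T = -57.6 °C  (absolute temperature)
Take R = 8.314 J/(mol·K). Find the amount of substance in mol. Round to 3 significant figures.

1.41 mol

Rearranging: n = PV/(RT).
P = 16900 Pa; V = 0.149 m³; T = -57.6 °C = 215.5 K; R = 8.314 J/(mol·K).
n = 1.405 mol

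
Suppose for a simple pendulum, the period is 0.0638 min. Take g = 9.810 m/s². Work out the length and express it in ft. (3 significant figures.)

Rearranging T = 2π√(L/g) for L: L = g·(T/2π)².
T = 0.0638 min = 3.828 s; g = 9.810 m/s².
L = 3.641 m
3.641 m × (1 ft / 0.3048 m) = 11.95 ft

11.9 ft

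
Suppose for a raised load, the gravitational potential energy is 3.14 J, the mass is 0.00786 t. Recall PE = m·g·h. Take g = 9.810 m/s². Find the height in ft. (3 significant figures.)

Rearranging PE = m·g·h for h: h = PE/(m·g).
PE = 3.14 J; m = 0.00786 t = 7.860 kg; g = 9.810 m/s².
h = 0.04072 m
0.04072 m × (1 ft / 0.3048 m) = 0.1336 ft

0.134 ft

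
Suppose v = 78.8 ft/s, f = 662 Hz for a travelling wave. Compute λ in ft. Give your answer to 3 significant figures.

Rearranging: λ = v/f.
v = 78.8 ft/s = 24.02 m/s; f = 662 Hz.
λ = 0.03628 m
0.03628 m × (1 ft / 0.3048 m) = 0.1190 ft

0.119 ft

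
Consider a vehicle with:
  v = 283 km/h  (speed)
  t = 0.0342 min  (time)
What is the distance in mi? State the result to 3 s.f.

Solving v = d/t for d: d = v·t.
v = 283 km/h = 78.61 m/s; t = 0.0342 min = 2.052 s.
d = 161.3 m
161.3 m × (1 mi / 1609 m) = 0.1002 mi

0.100 mi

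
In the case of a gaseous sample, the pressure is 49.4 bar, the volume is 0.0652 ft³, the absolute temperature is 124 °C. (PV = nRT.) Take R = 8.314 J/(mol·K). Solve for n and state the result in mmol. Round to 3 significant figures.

Solving PV = nRT for n: n = PV/(RT).
P = 49.4 bar = 4.940×10^6 Pa; V = 0.0652 ft³ = 0.001846 m³; T = 124 °C = 397.1 K; R = 8.314 J/(mol·K).
n = 2.762 mol
2.762 mol × (1 mmol / 0.001000 mol) = 2762 mmol

2760 mmol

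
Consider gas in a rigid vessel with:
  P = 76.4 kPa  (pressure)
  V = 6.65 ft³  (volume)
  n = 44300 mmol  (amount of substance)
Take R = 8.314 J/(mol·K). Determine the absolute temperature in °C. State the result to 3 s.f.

From the ideal-gas law: T = PV/(nR).
P = 76.4 kPa = 76400 Pa; V = 6.65 ft³ = 0.1883 m³; n = 44300 mmol = 44.30 mol; R = 8.314 J/(mol·K).
T = 39.06 K
39.06 K − 273.15 = -234.1 °C

-234 °C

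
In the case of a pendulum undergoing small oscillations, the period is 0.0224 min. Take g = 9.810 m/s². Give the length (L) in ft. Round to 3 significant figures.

1.47 ft

Rearranging: L = g·(T/2π)².
T = 0.0224 min = 1.344 s; g = 9.810 m/s².
L = 0.4489 m
0.4489 m × (1 ft / 0.3048 m) = 1.473 ft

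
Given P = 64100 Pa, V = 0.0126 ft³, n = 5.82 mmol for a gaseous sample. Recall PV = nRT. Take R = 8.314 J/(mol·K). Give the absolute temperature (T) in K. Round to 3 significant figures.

473 K

Rearranging: T = PV/(nR).
P = 64100 Pa; V = 0.0126 ft³ = 3.568×10^-4 m³; n = 5.82 mmol = 0.005820 mol; R = 8.314 J/(mol·K).
T = 472.7 K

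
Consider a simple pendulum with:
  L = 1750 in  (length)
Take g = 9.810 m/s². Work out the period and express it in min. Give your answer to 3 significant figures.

0.223 min

T is given directly by: T = 2π√(L/g).
L = 1750 in = 44.45 m; g = 9.810 m/s².
T = 13.37 s
13.37 s × (1 min / 60.00 s) = 0.2229 min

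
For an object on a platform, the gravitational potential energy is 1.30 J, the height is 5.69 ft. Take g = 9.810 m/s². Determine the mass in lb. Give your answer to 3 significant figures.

0.168 lb

Rearranging: m = PE/(g·h).
PE = 1.30 J; h = 5.69 ft = 1.734 m; g = 9.810 m/s².
m = 0.07641 kg
0.07641 kg × (1 lb / 0.4536 kg) = 0.1685 lb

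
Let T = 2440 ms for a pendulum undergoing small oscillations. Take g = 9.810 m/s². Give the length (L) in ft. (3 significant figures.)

Rearranging: L = g·(T/2π)².
T = 2440 ms = 2.440 s; g = 9.810 m/s².
L = 1.479 m
1.479 m × (1 ft / 0.3048 m) = 4.854 ft

4.85 ft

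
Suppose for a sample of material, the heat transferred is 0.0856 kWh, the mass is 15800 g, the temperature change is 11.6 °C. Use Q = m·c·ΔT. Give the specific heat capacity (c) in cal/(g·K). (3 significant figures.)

Rearranging Q = m·c·ΔT for c: c = Q/(m·ΔT).
Q = 0.0856 kWh = 3.082×10^5 J; m = 15800 g = 15.80 kg; ΔT = 11.6 °C = 11.60 K.
c = 1681 J/(kg·K)
1681 J/(kg·K) × (1 cal/(g·K) / 4184 J/(kg·K)) = 0.4019 cal/(g·K)

0.402 cal/(g·K)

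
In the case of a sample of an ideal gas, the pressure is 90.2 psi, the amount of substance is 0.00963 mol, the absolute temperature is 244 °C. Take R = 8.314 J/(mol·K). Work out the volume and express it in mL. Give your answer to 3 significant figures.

66.6 mL

Rearranging PV = nRT for V: V = nRT/P.
P = 90.2 psi = 6.219×10^5 Pa; n = 0.00963 mol; T = 244 °C = 517.1 K; R = 8.314 J/(mol·K).
V = 6.658×10^-5 m³
6.658×10^-5 m³ × (1 mL / 1.000×10^-6 m³) = 66.58 mL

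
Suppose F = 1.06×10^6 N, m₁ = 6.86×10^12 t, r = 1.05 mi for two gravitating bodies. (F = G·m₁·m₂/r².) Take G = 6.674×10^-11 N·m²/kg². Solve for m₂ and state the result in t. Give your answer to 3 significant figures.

From Newton's law of gravitation: m₂ = F·r²/(G·m₁).
F = 1.06×10^6 N; m₁ = 6.86×10^12 t = 6.860×10^15 kg; r = 1.05 mi = 1690 m; G = 6.674×10^-11 N·m²/kg².
m₂ = 6.611×10^6 kg
6.611×10^6 kg × (1 t / 1000 kg) = 6611 t

6610 t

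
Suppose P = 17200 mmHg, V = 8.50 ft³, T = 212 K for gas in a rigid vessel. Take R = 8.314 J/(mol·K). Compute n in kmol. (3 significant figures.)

Rearranging PV = nRT for n: n = PV/(RT).
P = 17200 mmHg = 2.293×10^6 Pa; V = 8.50 ft³ = 0.2407 m³; T = 212 K; R = 8.314 J/(mol·K).
n = 313.1 mol
313.1 mol × (1 kmol / 1000 mol) = 0.3131 kmol

0.313 kmol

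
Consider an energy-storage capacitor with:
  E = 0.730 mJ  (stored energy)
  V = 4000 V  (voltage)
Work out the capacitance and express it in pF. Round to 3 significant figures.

91.2 pF

Rearranging E = ½C·V² for C: C = 2E/V².
E = 0.730 mJ = 7.300×10^-4 J; V = 4000 V.
C = 9.125×10^-11 F
9.125×10^-11 F × (1 pF / 1.000×10^-12 F) = 91.25 pF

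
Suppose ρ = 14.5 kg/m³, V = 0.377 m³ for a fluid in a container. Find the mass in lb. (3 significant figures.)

Solving ρ = m/V for m: m = ρV.
ρ = 14.5 kg/m³; V = 0.377 m³.
m = 5.466 kg
5.466 kg × (1 lb / 0.4536 kg) = 12.05 lb

12.1 lb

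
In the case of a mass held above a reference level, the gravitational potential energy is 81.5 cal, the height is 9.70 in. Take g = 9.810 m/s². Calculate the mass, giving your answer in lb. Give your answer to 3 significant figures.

311 lb

Rearranging PE = m·g·h for m: m = PE/(g·h).
PE = 81.5 cal = 341.0 J; h = 9.70 in = 0.2464 m; g = 9.810 m/s².
m = 141.1 kg
141.1 kg × (1 lb / 0.4536 kg) = 311.0 lb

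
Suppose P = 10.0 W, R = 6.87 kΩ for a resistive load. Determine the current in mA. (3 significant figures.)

Rearranging: I = √(P/R).
P = 10.0 W; R = 6.87 kΩ = 6870 Ω.
I = 0.03815 A
0.03815 A × (1 mA / 0.001000 A) = 38.15 mA

38.2 mA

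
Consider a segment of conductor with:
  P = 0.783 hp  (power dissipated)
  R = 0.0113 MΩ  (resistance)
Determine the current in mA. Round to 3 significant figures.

Rearranging P = I²R for I: I = √(P/R).
P = 0.783 hp = 583.9 W; R = 0.0113 MΩ = 11300 Ω.
I = 0.2273 A
0.2273 A × (1 mA / 0.001000 A) = 227.3 mA

227 mA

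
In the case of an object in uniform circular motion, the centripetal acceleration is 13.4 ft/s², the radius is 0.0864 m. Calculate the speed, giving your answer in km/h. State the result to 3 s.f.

Solving a = v²/r for v: v = √(a·r).
a = 13.4 ft/s² = 4.084 m/s²; r = 0.0864 m.
v = 0.5940 m/s
0.5940 m/s × (1 km/h / 0.2778 m/s) = 2.139 km/h

2.14 km/h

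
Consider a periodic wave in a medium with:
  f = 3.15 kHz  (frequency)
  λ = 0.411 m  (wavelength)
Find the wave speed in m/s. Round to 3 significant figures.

1290 m/s

v is given directly by: v = fλ.
f = 3.15 kHz = 3150 Hz; λ = 0.411 m.
v = 1295 m/s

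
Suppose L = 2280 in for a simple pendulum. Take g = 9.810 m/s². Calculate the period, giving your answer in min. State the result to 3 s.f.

0.254 min

Directly: T = 2π√(L/g).
L = 2280 in = 57.91 m; g = 9.810 m/s².
T = 15.27 s
15.27 s × (1 min / 60.00 s) = 0.2544 min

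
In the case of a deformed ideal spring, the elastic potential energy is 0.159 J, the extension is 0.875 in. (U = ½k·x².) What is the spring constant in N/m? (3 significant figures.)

644 N/m

Rearranging U = ½k·x² for k: k = 2U/x².
U = 0.159 J; x = 0.875 in = 0.02222 m.
k = 643.8 N/m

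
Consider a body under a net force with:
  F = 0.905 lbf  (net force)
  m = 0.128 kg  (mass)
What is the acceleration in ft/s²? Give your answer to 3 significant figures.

103 ft/s²

Rearranging F = m·a for a: a = F/m.
F = 0.905 lbf = 4.026 N; m = 0.128 kg.
a = 31.45 m/s²
31.45 m/s² × (1 ft/s² / 0.3048 m/s²) = 103.2 ft/s²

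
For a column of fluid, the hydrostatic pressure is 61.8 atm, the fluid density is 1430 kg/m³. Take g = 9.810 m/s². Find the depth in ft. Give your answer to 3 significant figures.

1460 ft

Rearranging: h = P/(ρ·g).
P = 61.8 atm = 6.262×10^6 Pa; ρ = 1430 kg/m³; g = 9.810 m/s².
h = 446.4 m
446.4 m × (1 ft / 0.3048 m) = 1464 ft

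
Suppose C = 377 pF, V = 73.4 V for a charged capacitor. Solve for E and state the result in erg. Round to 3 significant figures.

10.2 erg

E is given directly by: E = ½CV².
C = 377 pF = 3.770×10^-10 F; V = 73.4 V.
E = 1.016×10^-6 J  (the unit combination reduces to kg·m²/s² = J)
1.016×10^-6 J × (1 erg / 1.000×10^-7 J) = 10.16 erg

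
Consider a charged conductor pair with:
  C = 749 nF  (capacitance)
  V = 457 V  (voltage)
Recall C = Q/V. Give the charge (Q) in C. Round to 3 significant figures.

3.42×10^-4 C

Solving C = Q/V for Q: Q = CV.
C = 749 nF = 7.490×10^-7 F; V = 457 V.
Q = 3.423×10^-4 C  (the unit combination reduces to A·s = C)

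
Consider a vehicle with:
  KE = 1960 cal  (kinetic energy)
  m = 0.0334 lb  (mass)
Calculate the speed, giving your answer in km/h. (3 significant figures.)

3750 km/h

Rearranging: v = √(2·KE/m).
KE = 1960 cal = 8201 J; m = 0.0334 lb = 0.01515 kg.
v = 1040 m/s
1040 m/s × (1 km/h / 0.2778 m/s) = 3746 km/h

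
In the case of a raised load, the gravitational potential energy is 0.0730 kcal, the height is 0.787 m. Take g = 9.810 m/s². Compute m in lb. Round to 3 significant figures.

Rearranging PE = m·g·h for m: m = PE/(g·h).
PE = 0.0730 kcal = 305.4 J; h = 0.787 m; g = 9.810 m/s².
m = 39.56 kg
39.56 kg × (1 lb / 0.4536 kg) = 87.22 lb

87.2 lb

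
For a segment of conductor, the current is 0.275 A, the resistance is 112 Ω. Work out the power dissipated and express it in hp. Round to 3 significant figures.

0.0114 hp

P is given directly by: P = I²R.
I = 0.275 A; R = 112 Ω.
P = 8.470 W
8.470 W × (1 hp / 745.7 W) = 0.01136 hp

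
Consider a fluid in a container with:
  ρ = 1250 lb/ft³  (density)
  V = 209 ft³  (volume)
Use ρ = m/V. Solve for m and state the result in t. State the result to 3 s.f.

Solving ρ = m/V for m: m = ρV.
ρ = 1250 lb/ft³ = 20023 kg/m³; V = 209 ft³ = 5.918 m³.
m = 1.185×10^5 kg
1.185×10^5 kg × (1 t / 1000 kg) = 118.5 t

119 t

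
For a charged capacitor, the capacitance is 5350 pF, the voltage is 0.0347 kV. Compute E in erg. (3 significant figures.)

32.2 erg

E is given directly by: E = ½CV².
C = 5350 pF = 5.350×10^-9 F; V = 0.0347 kV = 34.70 V.
E = 3.221×10^-6 J
3.221×10^-6 J × (1 erg / 1.000×10^-7 J) = 32.21 erg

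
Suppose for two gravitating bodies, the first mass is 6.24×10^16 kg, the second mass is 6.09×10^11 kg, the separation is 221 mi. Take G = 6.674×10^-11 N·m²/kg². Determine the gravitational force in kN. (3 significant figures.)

F is given directly by: F = Gm₁m₂/r².
m₁ = 6.24×10^16 kg; m₂ = 6.09×10^11 kg; r = 221 mi = 3.557×10^5 m; G = 6.674×10^-11 N·m²/kg².
F = 2.005×10^7 N
2.005×10^7 N × (1 kN / 1000 N) = 20050 kN

20000 kN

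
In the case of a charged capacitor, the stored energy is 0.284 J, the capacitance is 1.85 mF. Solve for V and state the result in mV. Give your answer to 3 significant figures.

17500 mV

Solving E = ½C·V² for V: V = √(2E/C).
E = 0.284 J; C = 1.85 mF = 0.001850 F.
V = 17.52 V
17.52 V × (1 mV / 0.001000 V) = 17522 mV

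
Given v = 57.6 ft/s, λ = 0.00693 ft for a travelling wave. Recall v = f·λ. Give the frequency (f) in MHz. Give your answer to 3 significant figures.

0.00831 MHz

Rearranging: f = v/λ.
v = 57.6 ft/s = 17.56 m/s; λ = 0.00693 ft = 0.002112 m.
f = 8312 Hz
8312 Hz × (1 MHz / 1.000×10^6 Hz) = 0.008312 MHz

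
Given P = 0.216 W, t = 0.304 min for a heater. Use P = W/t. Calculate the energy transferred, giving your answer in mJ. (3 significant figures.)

Rearranging: W = P·t.
P = 0.216 W; t = 0.304 min = 18.24 s.
W = 3.940 J
3.940 J × (1 mJ / 0.001000 J) = 3940 mJ

3940 mJ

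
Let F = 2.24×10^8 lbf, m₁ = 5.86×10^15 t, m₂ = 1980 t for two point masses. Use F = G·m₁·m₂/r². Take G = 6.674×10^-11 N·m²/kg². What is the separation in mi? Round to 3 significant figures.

Solving F = G·m₁·m₂/r² for r: r = √(G·m₁m₂/F).
F = 2.24×10^8 lbf = 9.964×10^8 N; m₁ = 5.86×10^15 t = 5.860×10^18 kg; m₂ = 1980 t = 1.980×10^6 kg; G = 6.674×10^-11 N·m²/kg².
r = 881.6 m
881.6 m × (1 mi / 1609 m) = 0.5478 mi

0.548 mi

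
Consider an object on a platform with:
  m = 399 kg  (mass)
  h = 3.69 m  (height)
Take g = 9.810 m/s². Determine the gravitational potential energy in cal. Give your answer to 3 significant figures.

PE is given directly by: PE = mgh.
m = 399 kg; h = 3.69 m; g = 9.810 m/s².
PE = 14443 J
14443 J × (1 cal / 4.184 J) = 3452 cal

3450 cal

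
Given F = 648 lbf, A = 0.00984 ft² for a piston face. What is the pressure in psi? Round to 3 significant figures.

457 psi

P is given directly by: P = F/A.
F = 648 lbf = 2882 N; A = 0.00984 ft² = 9.142×10^-4 m².
P = 3.153×10^6 Pa
3.153×10^6 Pa × (1 psi / 6895 Pa) = 457.3 psi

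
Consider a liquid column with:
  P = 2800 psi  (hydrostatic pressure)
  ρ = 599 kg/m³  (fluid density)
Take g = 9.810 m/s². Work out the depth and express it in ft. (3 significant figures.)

10800 ft

Solving P = ρ·g·h for h: h = P/(ρ·g).
P = 2800 psi = 1.931×10^7 Pa; ρ = 599 kg/m³; g = 9.810 m/s².
h = 3285 m
3285 m × (1 ft / 0.3048 m) = 10779 ft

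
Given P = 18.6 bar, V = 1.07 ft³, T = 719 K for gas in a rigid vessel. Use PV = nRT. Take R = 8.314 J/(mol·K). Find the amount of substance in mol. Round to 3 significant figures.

9.43 mol

Rearranging: n = PV/(RT).
P = 18.6 bar = 1.860×10^6 Pa; V = 1.07 ft³ = 0.03030 m³; T = 719 K; R = 8.314 J/(mol·K).
n = 9.428 mol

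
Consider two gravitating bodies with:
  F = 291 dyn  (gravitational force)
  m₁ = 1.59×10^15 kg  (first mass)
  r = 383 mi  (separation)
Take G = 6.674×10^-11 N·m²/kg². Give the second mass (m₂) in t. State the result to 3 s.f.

Rearranging F = G·m₁·m₂/r² for m₂: m₂ = F·r²/(G·m₁).
F = 291 dyn = 0.002910 N; m₁ = 1.59×10^15 kg; r = 383 mi = 6.164×10^5 m; G = 6.674×10^-11 N·m²/kg².
m₂ = 10418 kg
10418 kg × (1 t / 1000 kg) = 10.42 t

10.4 t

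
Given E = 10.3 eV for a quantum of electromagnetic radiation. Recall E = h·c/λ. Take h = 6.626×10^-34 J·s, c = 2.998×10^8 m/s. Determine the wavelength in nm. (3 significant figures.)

120 nm

Rearranging: λ = hc/E.
E = 10.3 eV = 1.650×10^-18 J; h = 6.626×10^-34 J·s; c = 2.998×10^8 m/s.
λ = 1.204×10^-7 m
1.204×10^-7 m × (1 nm / 1.000×10^-9 m) = 120.4 nm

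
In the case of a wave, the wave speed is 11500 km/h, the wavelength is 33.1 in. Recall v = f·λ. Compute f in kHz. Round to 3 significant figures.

3.80 kHz

Rearranging v = f·λ for f: f = v/λ.
v = 11500 km/h = 3194 m/s; λ = 33.1 in = 0.8407 m.
f = 3800 Hz
3800 Hz × (1 kHz / 1000 Hz) = 3.800 kHz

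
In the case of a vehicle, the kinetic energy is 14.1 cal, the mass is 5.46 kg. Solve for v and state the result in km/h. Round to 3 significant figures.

Rearranging KE = ½mv² for v: v = √(2·KE/m).
KE = 14.1 cal = 58.99 J; m = 5.46 kg.
v = 4.649 m/s
4.649 m/s × (1 km/h / 0.2778 m/s) = 16.74 km/h

16.7 km/h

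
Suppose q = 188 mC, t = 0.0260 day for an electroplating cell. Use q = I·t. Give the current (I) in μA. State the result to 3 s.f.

83.7 μA

Solving q = I·t for I: I = q/t.
q = 188 mC = 0.1880 C; t = 0.0260 day = 2246 s.
I = 8.369×10^-5 A
8.369×10^-5 A × (1 μA / 1.000×10^-6 A) = 83.69 μA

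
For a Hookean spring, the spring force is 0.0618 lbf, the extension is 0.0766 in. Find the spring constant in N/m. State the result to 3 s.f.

141 N/m

From Hooke's law: k = F/x.
F = 0.0618 lbf = 0.2749 N; x = 0.0766 in = 0.001946 m.
k = 141.3 N/m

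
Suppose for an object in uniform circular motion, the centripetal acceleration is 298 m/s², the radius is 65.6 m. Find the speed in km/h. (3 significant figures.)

503 km/h

Rearranging: v = √(a·r).
a = 298 m/s²; r = 65.6 m.
v = 139.8 m/s
139.8 m/s × (1 km/h / 0.2778 m/s) = 503.3 km/h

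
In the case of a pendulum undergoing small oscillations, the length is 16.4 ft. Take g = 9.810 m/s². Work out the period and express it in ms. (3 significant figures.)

4490 ms

T is given directly by: T = 2π√(L/g).
L = 16.4 ft = 4.999 m; g = 9.810 m/s².
T = 4.485 s
4.485 s × (1 ms / 0.001000 s) = 4485 ms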